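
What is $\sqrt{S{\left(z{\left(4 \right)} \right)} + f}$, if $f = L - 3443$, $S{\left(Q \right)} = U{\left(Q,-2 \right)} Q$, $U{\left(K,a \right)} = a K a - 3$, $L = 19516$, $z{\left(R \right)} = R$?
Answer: $5 \sqrt{645} \approx 126.98$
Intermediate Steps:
$U{\left(K,a \right)} = -3 + K a^{2}$ ($U{\left(K,a \right)} = K a a - 3 = K a^{2} - 3 = -3 + K a^{2}$)
$S{\left(Q \right)} = Q \left(-3 + 4 Q\right)$ ($S{\left(Q \right)} = \left(-3 + Q \left(-2\right)^{2}\right) Q = \left(-3 + Q 4\right) Q = \left(-3 + 4 Q\right) Q = Q \left(-3 + 4 Q\right)$)
$f = 16073$ ($f = 19516 - 3443 = 16073$)
$\sqrt{S{\left(z{\left(4 \right)} \right)} + f} = \sqrt{4 \left(-3 + 4 \cdot 4\right) + 16073} = \sqrt{4 \left(-3 + 16\right) + 16073} = \sqrt{4 \cdot 13 + 16073} = \sqrt{52 + 16073} = \sqrt{16125} = 5 \sqrt{645}$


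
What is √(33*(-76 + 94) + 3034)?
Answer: 2*√907 ≈ 60.233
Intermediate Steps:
√(33*(-76 + 94) + 3034) = √(33*18 + 3034) = √(594 + 3034) = √3628 = 2*√907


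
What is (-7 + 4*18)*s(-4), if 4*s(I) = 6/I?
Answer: -195/8 ≈ -24.375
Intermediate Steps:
s(I) = 3/(2*I) (s(I) = (6/I)/4 = 3/(2*I))
(-7 + 4*18)*s(-4) = (-7 + 4*18)*((3/2)/(-4)) = (-7 + 72)*((3/2)*(-1/4)) = 65*(-3/8) = -195/8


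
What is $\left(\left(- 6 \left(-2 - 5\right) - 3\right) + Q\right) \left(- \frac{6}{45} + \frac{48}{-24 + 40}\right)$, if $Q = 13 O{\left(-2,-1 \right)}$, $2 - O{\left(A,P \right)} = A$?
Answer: $\frac{3913}{15} \approx 260.87$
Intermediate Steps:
$O{\left(A,P \right)} = 2 - A$
$Q = 52$ ($Q = 13 \left(2 - -2\right) = 13 \left(2 + 2\right) = 13 \cdot 4 = 52$)
$\left(\left(- 6 \left(-2 - 5\right) - 3\right) + Q\right) \left(- \frac{6}{45} + \frac{48}{-24 + 40}\right) = \left(\left(- 6 \left(-2 - 5\right) - 3\right) + 52\right) \left(- \frac{6}{45} + \frac{48}{-24 + 40}\right) = \left(\left(\left(-6\right) \left(-7\right) - 3\right) + 52\right) \left(\left(-6\right) \frac{1}{45} + \frac{48}{16}\right) = \left(\left(42 - 3\right) + 52\right) \left(- \frac{2}{15} + 48 \cdot \frac{1}{16}\right) = \left(39 + 52\right) \left(- \frac{2}{15} + 3\right) = 91 \cdot \frac{43}{15} = \frac{3913}{15}$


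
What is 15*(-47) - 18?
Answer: -723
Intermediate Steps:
15*(-47) - 18 = -705 - 18 = -723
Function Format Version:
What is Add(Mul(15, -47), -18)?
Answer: -723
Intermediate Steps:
Add(Mul(15, -47), -18) = Add(-705, -18) = -723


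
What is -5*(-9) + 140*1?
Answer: 185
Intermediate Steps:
-5*(-9) + 140*1 = 45 + 140 = 185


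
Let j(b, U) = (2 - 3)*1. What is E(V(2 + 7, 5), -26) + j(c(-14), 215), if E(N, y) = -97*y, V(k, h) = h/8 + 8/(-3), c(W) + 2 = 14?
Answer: 2521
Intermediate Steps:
c(W) = 12 (c(W) = -2 + 14 = 12)
V(k, h) = -8/3 + h/8 (V(k, h) = h*(⅛) + 8*(-⅓) = h/8 - 8/3 = -8/3 + h/8)
j(b, U) = -1 (j(b, U) = -1*1 = -1)
E(V(2 + 7, 5), -26) + j(c(-14), 215) = -97*(-26) - 1 = 2522 - 1 = 2521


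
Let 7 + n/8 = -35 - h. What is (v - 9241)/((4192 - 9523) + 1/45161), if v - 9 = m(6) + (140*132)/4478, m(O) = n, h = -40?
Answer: 467349331076/269523308155 ≈ 1.7340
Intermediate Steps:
n = -16 (n = -56 + 8*(-35 - 1*(-40)) = -56 + 8*(-35 + 40) = -56 + 8*5 = -56 + 40 = -16)
m(O) = -16
v = -6433/2239 (v = 9 + (-16 + (140*132)/4478) = 9 + (-16 + 18480*(1/4478)) = 9 + (-16 + 9240/2239) = 9 - 26584/2239 = -6433/2239 ≈ -2.8732)
(v - 9241)/((4192 - 9523) + 1/45161) = (-6433/2239 - 9241)/((4192 - 9523) + 1/45161) = -20697032/(2239*(-5331 + 1/45161)) = -20697032/(2239*(-240753290/45161)) = -20697032/2239*(-45161/240753290) = 467349331076/269523308155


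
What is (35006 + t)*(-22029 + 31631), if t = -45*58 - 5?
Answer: 311018382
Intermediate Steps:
t = -2615 (t = -2610 - 5 = -2615)
(35006 + t)*(-22029 + 31631) = (35006 - 2615)*(-22029 + 31631) = 32391*9602 = 311018382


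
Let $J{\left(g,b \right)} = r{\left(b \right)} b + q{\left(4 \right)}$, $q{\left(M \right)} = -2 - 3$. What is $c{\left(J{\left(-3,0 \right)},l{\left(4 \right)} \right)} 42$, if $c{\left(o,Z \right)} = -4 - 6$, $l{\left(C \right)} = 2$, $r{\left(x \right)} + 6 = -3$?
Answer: $-420$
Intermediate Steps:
$q{\left(M \right)} = -5$ ($q{\left(M \right)} = -2 - 3 = -5$)
$r{\left(x \right)} = -9$ ($r{\left(x \right)} = -6 - 3 = -9$)
$J{\left(g,b \right)} = -5 - 9 b$ ($J{\left(g,b \right)} = - 9 b - 5 = -5 - 9 b$)
$c{\left(o,Z \right)} = -10$ ($c{\left(o,Z \right)} = -4 - 6 = -10$)
$c{\left(J{\left(-3,0 \right)},l{\left(4 \right)} \right)} 42 = \left(-10\right) 42 = -420$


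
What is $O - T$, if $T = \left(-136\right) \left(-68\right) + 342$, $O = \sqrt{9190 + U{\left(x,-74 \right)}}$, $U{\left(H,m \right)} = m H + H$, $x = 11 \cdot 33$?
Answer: $-9590 + i \sqrt{17309} \approx -9590.0 + 131.56 i$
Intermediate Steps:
$x = 363$
$U{\left(H,m \right)} = H + H m$ ($U{\left(H,m \right)} = H m + H = H + H m$)
$O = i \sqrt{17309}$ ($O = \sqrt{9190 + 363 \left(1 - 74\right)} = \sqrt{9190 + 363 \left(-73\right)} = \sqrt{9190 - 26499} = \sqrt{-17309} = i \sqrt{17309} \approx 131.56 i$)
$T = 9590$ ($T = 9248 + 342 = 9590$)
$O - T = i \sqrt{17309} - 9590 = -9590 + i \sqrt{17309}$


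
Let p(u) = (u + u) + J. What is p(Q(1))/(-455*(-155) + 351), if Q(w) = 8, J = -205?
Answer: -189/70876 ≈ -0.0026666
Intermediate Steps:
p(u) = -205 + 2*u (p(u) = (u + u) - 205 = 2*u - 205 = -205 + 2*u)
p(Q(1))/(-455*(-155) + 351) = (-205 + 2*8)/(-455*(-155) + 351) = (-205 + 16)/(70525 + 351) = -189/70876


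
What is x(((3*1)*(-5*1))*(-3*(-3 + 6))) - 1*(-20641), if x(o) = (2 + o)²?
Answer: 39410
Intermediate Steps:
x(((3*1)*(-5*1))*(-3*(-3 + 6))) - 1*(-20641) = (2 + ((3*1)*(-5*1))*(-3*(-3 + 6)))² - 1*(-20641) = (2 + (3*(-5))*(-3*3))² + 20641 = (2 - 15*(-9))² + 20641 = (2 + 135)² + 20641 = 137² + 20641 = 18769 + 20641 = 39410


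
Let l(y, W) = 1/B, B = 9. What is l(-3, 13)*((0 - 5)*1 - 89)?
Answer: -94/9 ≈ -10.444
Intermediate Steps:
l(y, W) = 1/9
l(-3, 13)*((0 - 5)*1 - 89) = ((0 - 5)*1 - 89)/9 = (-5*1 - 89)/9 = (-5 - 89)/9 = (1/9)*(-94) = -94/9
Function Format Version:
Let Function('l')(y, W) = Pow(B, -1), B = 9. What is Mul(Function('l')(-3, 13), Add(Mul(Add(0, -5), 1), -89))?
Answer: Rational(-94, 9) ≈ -10.444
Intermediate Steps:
Function('l')(y, W) = Rational(1, 9) (Function('l')(y, W) = Pow(9, -1) = Rational(1, 9))
Mul(Function('l')(-3, 13), Add(Mul(Add(0, -5), 1), -89)) = Mul(Rational(1, 9), Add(Mul(Add(0, -5), 1), -89)) = Mul(Rational(1, 9), Add(Mul(-5, 1), -89)) = Mul(Rational(1, 9), Add(-5, -89)) = Mul(Rational(1, 9), -94) = Rational(-94, 9)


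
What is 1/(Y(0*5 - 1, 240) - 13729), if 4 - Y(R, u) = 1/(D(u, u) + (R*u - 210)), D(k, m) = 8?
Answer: -442/6066449 ≈ -7.2860e-5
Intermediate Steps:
Y(R, u) = 4 - 1/(-202 + R*u) (Y(R, u) = 4 - 1/(8 + (R*u - 210)) = 4 - 1/(8 + (-210 + R*u)) = 4 - 1/(-202 + R*u))
1/(Y(0*5 - 1, 240) - 13729) = 1/((-809 + 4*(0*5 - 1)*240)/(-202 + (0*5 - 1)*240) - 13729) = 1/((-809 + 4*(0 - 1)*240)/(-202 + (0 - 1)*240) - 13729) = 1/((-809 + 4*(-1)*240)/(-202 - 1*240) - 13729) = 1/((-809 - 960)/(-202 - 240) - 13729) = 1/(-1769/(-442) - 13729) = 1/(-1/442*(-1769) - 13729) = 1/(1769/442 - 13729) = 1/(-6066449/442) = -442/6066449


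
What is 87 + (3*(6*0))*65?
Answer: 87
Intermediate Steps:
87 + (3*(6*0))*65 = 87 + (3*0)*65 = 87 + 0*65 = 87 + 0 = 87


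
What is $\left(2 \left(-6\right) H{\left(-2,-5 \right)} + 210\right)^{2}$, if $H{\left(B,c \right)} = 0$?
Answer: $44100$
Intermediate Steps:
$\left(2 \left(-6\right) H{\left(-2,-5 \right)} + 210\right)^{2} = \left(2 \left(-6\right) 0 + 210\right)^{2} = \left(\left(-12\right) 0 + 210\right)^{2} = \left(0 + 210\right)^{2} = 210^{2} = 44100$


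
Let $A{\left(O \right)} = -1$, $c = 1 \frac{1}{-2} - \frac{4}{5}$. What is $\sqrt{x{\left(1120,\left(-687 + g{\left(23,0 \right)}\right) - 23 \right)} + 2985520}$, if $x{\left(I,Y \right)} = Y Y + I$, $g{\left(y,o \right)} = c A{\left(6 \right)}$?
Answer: $\frac{67 \sqrt{77721}}{10} \approx 1867.9$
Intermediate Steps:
$c = - \frac{13}{10}$ ($c = 1 \left(- \frac{1}{2}\right) - \frac{4}{5} = - \frac{1}{2} - \frac{4}{5} = - \frac{13}{10} \approx -1.3$)
$g{\left(y,o \right)} = \frac{13}{10}$ ($g{\left(y,o \right)} = \left(- \frac{13}{10}\right) \left(-1\right) = \frac{13}{10}$)
$x{\left(I,Y \right)} = I + Y^{2}$ ($x{\left(I,Y \right)} = Y^{2} + I = I + Y^{2}$)
$\sqrt{x{\left(1120,\left(-687 + g{\left(23,0 \right)}\right) - 23 \right)} + 2985520} = \sqrt{\left(1120 + \left(\left(-687 + \frac{13}{10}\right) - 23\right)^{2}\right) + 2985520} = \sqrt{\left(1120 + \left(- \frac{6857}{10} - 23\right)^{2}\right) + 2985520} = \sqrt{\left(1120 + \left(- \frac{7087}{10}\right)^{2}\right) + 2985520} = \sqrt{\left(1120 + \frac{50225569}{100}\right) + 2985520} = \sqrt{\frac{50337569}{100} + 2985520} = \sqrt{\frac{348889569}{100}} = \frac{67 \sqrt{77721}}{10}$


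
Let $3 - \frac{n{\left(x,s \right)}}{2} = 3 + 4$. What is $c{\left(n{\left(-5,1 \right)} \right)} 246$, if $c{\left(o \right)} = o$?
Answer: $-1968$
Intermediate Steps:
$n{\left(x,s \right)} = -8$ ($n{\left(x,s \right)} = 6 - 2 \left(3 + 4\right) = 6 - 14 = -8$)
$c{\left(n{\left(-5,1 \right)} \right)} 246 = \left(-8\right) 246 = -1968$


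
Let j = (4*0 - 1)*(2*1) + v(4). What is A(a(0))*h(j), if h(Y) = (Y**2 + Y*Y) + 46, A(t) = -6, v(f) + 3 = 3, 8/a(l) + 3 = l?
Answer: -324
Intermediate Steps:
a(l) = 8/(-3 + l)
v(f) = 0 (v(f) = -3 + 3 = 0)
j = -2 (j = (4*0 - 1)*(2*1) + 0 = (0 - 1)*2 + 0 = -1*2 + 0 = -2 + 0 = -2)
h(Y) = 46 + 2*Y**2 (h(Y) = (Y**2 + Y**2) + 46 = 2*Y**2 + 46 = 46 + 2*Y**2)
A(a(0))*h(j) = -6*(46 + 2*(-2)**2) = -6*(46 + 2*4) = -6*(46 + 8) = -6*54 = -324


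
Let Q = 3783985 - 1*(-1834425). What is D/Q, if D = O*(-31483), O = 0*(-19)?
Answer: 0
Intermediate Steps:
O = 0
Q = 5618410 (Q = 3783985 + 1834425 = 5618410)
D = 0 (D = 0*(-31483) = 0)
D/Q = 0/5618410 = 0*(1/5618410) = 0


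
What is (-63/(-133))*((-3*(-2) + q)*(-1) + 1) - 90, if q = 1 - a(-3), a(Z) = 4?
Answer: -1728/19 ≈ -90.947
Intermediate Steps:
q = -3 (q = 1 - 1*4 = 1 - 4 = -3)
(-63/(-133))*((-3*(-2) + q)*(-1) + 1) - 90 = (-63/(-133))*((-3*(-2) - 3)*(-1) + 1) - 90 = (-63*(-1/133))*((6 - 3)*(-1) + 1) - 90 = 9*(3*(-1) + 1)/19 - 90 = 9*(-3 + 1)/19 - 90 = (9/19)*(-2) - 90 = -18/19 - 90 = -1728/19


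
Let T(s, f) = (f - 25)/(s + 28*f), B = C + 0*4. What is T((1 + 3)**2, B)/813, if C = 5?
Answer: -5/31707 ≈ -0.00015769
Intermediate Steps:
B = 5 (B = 5 + 0*4 = 5 + 0 = 5)
T(s, f) = (-25 + f)/(s + 28*f)
T((1 + 3)**2, B)/813 = ((-25 + 5)/((1 + 3)**2 + 28*5))/813 = (-20/(4**2 + 140))*(1/813) = (-20/(16 + 140))*(1/813) = (-20/156)*(1/813) = ((1/156)*(-20))*(1/813) = -5/39*1/813 = -5/31707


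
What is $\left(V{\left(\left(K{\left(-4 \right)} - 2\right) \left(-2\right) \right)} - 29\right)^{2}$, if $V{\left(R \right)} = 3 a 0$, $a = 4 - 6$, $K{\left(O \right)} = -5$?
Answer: $841$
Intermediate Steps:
$a = -2$ ($a = 4 - 6 = -2$)
$V{\left(R \right)} = 0$ ($V{\left(R \right)} = 3 \left(-2\right) 0 = \left(-6\right) 0 = 0$)
$\left(V{\left(\left(K{\left(-4 \right)} - 2\right) \left(-2\right) \right)} - 29\right)^{2} = \left(0 - 29\right)^{2} = \left(-29\right)^{2} = 841$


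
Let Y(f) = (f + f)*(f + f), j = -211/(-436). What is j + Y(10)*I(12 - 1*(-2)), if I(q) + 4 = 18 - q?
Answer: 211/436 ≈ 0.48394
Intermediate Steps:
j = 211/436 (j = -211*(-1/436) = 211/436 ≈ 0.48394)
Y(f) = 4*f² (Y(f) = (2*f)*(2*f) = 4*f²)
I(q) = 14 - q (I(q) = -4 + (18 - q) = 14 - q)
j + Y(10)*I(12 - 1*(-2)) = 211/436 + (4*10²)*(14 - (12 - 1*(-2))) = 211/436 + (4*100)*(14 - (12 + 2)) = 211/436 + 400*(14 - 1*14) = 211/436 + 400*(14 - 14) = 211/436 + 400*0 = 211/436 + 0 = 211/436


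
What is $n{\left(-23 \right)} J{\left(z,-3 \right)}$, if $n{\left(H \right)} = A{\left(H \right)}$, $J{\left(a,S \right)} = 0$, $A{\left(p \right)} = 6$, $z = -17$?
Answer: $0$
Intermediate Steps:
$n{\left(H \right)} = 6$
$n{\left(-23 \right)} J{\left(z,-3 \right)} = 6 \cdot 0 = 0$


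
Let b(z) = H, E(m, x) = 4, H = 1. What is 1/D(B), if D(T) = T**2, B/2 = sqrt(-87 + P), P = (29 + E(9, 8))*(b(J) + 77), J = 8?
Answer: 1/9948 ≈ 0.00010052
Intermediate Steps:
b(z) = 1
P = 2574 (P = (29 + 4)*(1 + 77) = 33*78 = 2574)
B = 2*sqrt(2487) (B = 2*sqrt(-87 + 2574) = 2*sqrt(2487) ≈ 99.740)
1/D(B) = 1/((2*sqrt(2487))**2) = 1/9948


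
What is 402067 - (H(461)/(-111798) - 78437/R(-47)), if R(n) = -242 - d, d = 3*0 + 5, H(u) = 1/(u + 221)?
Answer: 7566075030330679/18832820292 ≈ 4.0175e+5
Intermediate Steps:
H(u) = 1/(221 + u)
d = 5 (d = 0 + 5 = 5)
R(n) = -247 (R(n) = -242 - 1*5 = -242 - 5 = -247)
402067 - (H(461)/(-111798) - 78437/R(-47)) = 402067 - (1/((221 + 461)*(-111798)) - 78437/(-247)) = 402067 - (-1/111798/682 - 78437*(-1/247)) = 402067 - ((1/682)*(-1/111798) + 78437/247) = 402067 - (-1/76246236 + 78437/247) = 402067 - 1*5980526012885/18832820292 = 402067 - 5980526012885/18832820292 = 7566075030330679/18832820292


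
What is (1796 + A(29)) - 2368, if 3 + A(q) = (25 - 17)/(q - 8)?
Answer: -12067/21 ≈ -574.62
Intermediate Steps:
A(q) = -3 + 8/(-8 + q) (A(q) = -3 + (25 - 17)/(q - 8) = -3 + 8/(-8 + q))
(1796 + A(29)) - 2368 = (1796 + (32 - 3*29)/(-8 + 29)) - 2368 = (1796 + (32 - 87)/21) - 2368 = (1796 + (1/21)*(-55)) - 2368 = (1796 - 55/21) - 2368 = 37661/21 - 2368 = -12067/21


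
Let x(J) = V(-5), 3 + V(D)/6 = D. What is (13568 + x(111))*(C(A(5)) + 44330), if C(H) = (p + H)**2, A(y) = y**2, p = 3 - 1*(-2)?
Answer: 611509600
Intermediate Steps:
p = 5 (p = 3 + 2 = 5)
V(D) = -18 + 6*D
x(J) = -48 (x(J) = -18 + 6*(-5) = -18 - 30 = -48)
C(H) = (5 + H)**2
(13568 + x(111))*(C(A(5)) + 44330) = (13568 - 48)*((5 + 5**2)**2 + 44330) = 13520*((5 + 25)**2 + 44330) = 13520*(30**2 + 44330) = 13520*(900 + 44330) = 13520*45230 = 611509600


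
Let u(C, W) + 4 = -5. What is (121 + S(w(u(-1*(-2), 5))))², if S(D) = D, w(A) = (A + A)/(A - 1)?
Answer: 376996/25 ≈ 15080.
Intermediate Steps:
u(C, W) = -9 (u(C, W) = -4 - 5 = -9)
w(A) = 2*A/(-1 + A) (w(A) = (2*A)/(-1 + A) = 2*A/(-1 + A))
(121 + S(w(u(-1*(-2), 5))))² = (121 + 2*(-9)/(-1 - 9))² = (121 + 2*(-9)/(-10))² = (121 + 2*(-9)*(-⅒))² = (121 + 9/5)² = (614/5)² = 376996/25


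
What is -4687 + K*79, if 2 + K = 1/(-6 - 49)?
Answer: -266554/55 ≈ -4846.4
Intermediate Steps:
K = -111/55 (K = -2 + 1/(-6 - 49) = -2 + 1/(-55) = -2 - 1/55 = -111/55 ≈ -2.0182)
-4687 + K*79 = -4687 - 111/55*79 = -4687 - 8769/55 = -266554/55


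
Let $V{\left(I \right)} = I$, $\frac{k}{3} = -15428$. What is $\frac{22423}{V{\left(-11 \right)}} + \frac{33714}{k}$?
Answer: $- \frac{173032831}{84854} \approx -2039.2$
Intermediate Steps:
$k = -46284$ ($k = 3 \left(-15428\right) = -46284$)
$\frac{22423}{V{\left(-11 \right)}} + \frac{33714}{k} = \frac{22423}{-11} + \frac{33714}{-46284} = 22423 \left(- \frac{1}{11}\right) + 33714 \left(- \frac{1}{46284}\right) = - \frac{22423}{11} - \frac{5619}{7714} = - \frac{173032831}{84854}$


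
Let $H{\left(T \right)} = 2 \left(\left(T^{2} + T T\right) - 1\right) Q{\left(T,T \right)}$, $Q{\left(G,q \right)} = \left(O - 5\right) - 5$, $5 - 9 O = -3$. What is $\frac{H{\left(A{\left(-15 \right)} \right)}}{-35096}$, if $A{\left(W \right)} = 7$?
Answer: $\frac{97}{1926} \approx 0.050363$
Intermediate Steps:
$O = \frac{8}{9}$ ($O = \frac{5}{9} - - \frac{1}{3} = \frac{5}{9} + \frac{1}{3} = \frac{8}{9} \approx 0.88889$)
$Q{\left(G,q \right)} = - \frac{82}{9}$ ($Q{\left(G,q \right)} = \left(\frac{8}{9} - 5\right) - 5 = - \frac{37}{9} - 5 = - \frac{82}{9}$)
$H{\left(T \right)} = \frac{164}{9} - \frac{328 T^{2}}{9}$ ($H{\left(T \right)} = 2 \left(\left(T^{2} + T T\right) - 1\right) \left(- \frac{82}{9}\right) = 2 \left(\left(T^{2} + T^{2}\right) - 1\right) \left(- \frac{82}{9}\right) = 2 \left(2 T^{2} - 1\right) \left(- \frac{82}{9}\right) = 2 \left(-1 + 2 T^{2}\right) \left(- \frac{82}{9}\right) = \left(-2 + 4 T^{2}\right) \left(- \frac{82}{9}\right) = \frac{164}{9} - \frac{328 T^{2}}{9}$)
$\frac{H{\left(A{\left(-15 \right)} \right)}}{-35096} = \frac{\frac{164}{9} - \frac{328 \cdot 7^{2}}{9}}{-35096} = \left(\frac{164}{9} - \frac{16072}{9}\right) \left(- \frac{1}{35096}\right) = \left(- \frac{15908}{9}\right) \left(- \frac{1}{35096}\right) = \frac{97}{1926}$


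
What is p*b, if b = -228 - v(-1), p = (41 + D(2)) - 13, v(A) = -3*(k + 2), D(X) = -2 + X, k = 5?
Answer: -5796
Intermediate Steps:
v(A) = -21 (v(A) = -3*(5 + 2) = -3*7 = -21)
p = 28 (p = (41 + (-2 + 2)) - 13 = (41 + 0) - 13 = 41 - 13 = 28)
b = -207 (b = -228 - 1*(-21) = -228 + 21 = -207)
p*b = 28*(-207) = -5796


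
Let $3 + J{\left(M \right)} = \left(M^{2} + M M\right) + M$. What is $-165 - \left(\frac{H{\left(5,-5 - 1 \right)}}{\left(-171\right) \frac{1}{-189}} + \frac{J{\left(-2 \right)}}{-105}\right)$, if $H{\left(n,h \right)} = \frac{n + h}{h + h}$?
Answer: $- \frac{439069}{2660} \approx -165.06$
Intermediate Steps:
$J{\left(M \right)} = -3 + M + 2 M^{2}$ ($J{\left(M \right)} = -3 + \left(\left(M^{2} + M M\right) + M\right) = -3 + \left(\left(M^{2} + M^{2}\right) + M\right) = -3 + \left(2 M^{2} + M\right) = -3 + \left(M + 2 M^{2}\right) = -3 + M + 2 M^{2}$)
$H{\left(n,h \right)} = \frac{h + n}{2 h}$
$-165 - \left(\frac{H{\left(5,-5 - 1 \right)}}{\left(-171\right) \frac{1}{-189}} + \frac{J{\left(-2 \right)}}{-105}\right) = -165 - \left(\frac{\frac{1}{2} \frac{1}{-5 - 1} \left(\left(-5 - 1\right) + 5\right)}{\left(-171\right) \frac{1}{-189}} + \frac{-3 - 2 + 2 \left(-2\right)^{2}}{-105}\right) = -165 - \left(\frac{\frac{1}{2} \frac{1}{-5 - 1} \left(\left(-5 - 1\right) + 5\right)}{\left(-171\right) \left(- \frac{1}{189}\right)} + \left(-3 - 2 + 2 \cdot 4\right) \left(- \frac{1}{105}\right)\right) = -165 - \left(\frac{\frac{1}{2} \frac{1}{-6} \left(-6 + 5\right)}{\frac{19}{21}} + \left(-3 - 2 + 8\right) \left(- \frac{1}{105}\right)\right) = -165 - \left(\frac{1}{2} \left(- \frac{1}{6}\right) \left(-1\right) \frac{21}{19} + 3 \left(- \frac{1}{105}\right)\right) = -165 - \left(\frac{1}{12} \cdot \frac{21}{19} - \frac{1}{35}\right) = -165 - \left(\frac{7}{76} - \frac{1}{35}\right) = -165 - \frac{169}{2660} = - \frac{439069}{2660}$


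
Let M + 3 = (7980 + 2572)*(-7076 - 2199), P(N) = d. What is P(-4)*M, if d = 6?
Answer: -587218818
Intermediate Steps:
P(N) = 6
M = -97869803 (M = -3 + (7980 + 2572)*(-7076 - 2199) = -3 + 10552*(-9275) = -3 - 97869800 = -97869803)
P(-4)*M = 6*(-97869803) = -587218818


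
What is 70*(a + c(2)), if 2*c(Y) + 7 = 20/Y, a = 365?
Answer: 25655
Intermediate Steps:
c(Y) = -7/2 + 10/Y (c(Y) = -7/2 + (20/Y)/2 = -7/2 + 10/Y)
70*(a + c(2)) = 70*(365 + (-7/2 + 10/2)) = 70*(365 + (-7/2 + 10*(½))) = 70*(365 + (-7/2 + 5)) = 70*(365 + 3/2) = 70*(733/2) = 25655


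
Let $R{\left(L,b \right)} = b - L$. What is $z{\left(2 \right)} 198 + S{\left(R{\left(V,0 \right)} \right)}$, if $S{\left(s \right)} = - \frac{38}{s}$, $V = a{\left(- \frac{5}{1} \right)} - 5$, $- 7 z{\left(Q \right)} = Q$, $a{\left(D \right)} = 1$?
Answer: $- \frac{925}{14} \approx -66.071$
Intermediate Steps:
$z{\left(Q \right)} = - \frac{Q}{7}$
$V = -4$ ($V = 1 - 5 = -4$)
$z{\left(2 \right)} 198 + S{\left(R{\left(V,0 \right)} \right)} = \left(- \frac{1}{7}\right) 2 \cdot 198 - \frac{38}{0 - -4} = \left(- \frac{2}{7}\right) 198 - \frac{38}{0 + 4} = - \frac{396}{7} - \frac{38}{4} = - \frac{396}{7} - \frac{19}{2} = - \frac{925}{14}$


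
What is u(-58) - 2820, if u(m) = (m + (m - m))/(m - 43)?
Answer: -284762/101 ≈ -2819.4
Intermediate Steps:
u(m) = m/(-43 + m) (u(m) = (m + 0)/(-43 + m) = m/(-43 + m))
u(-58) - 2820 = -58/(-43 - 58) - 2820 = -58/(-101) - 2820 = -58*(-1/101) - 2820 = 58/101 - 2820 = -284762/101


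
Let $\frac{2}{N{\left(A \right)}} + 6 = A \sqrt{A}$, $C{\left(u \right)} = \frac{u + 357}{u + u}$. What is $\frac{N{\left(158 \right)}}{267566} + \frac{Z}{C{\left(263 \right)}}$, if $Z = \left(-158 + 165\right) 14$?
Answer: $\frac{3400087239902363}{40894973398370} + \frac{79 \sqrt{158}}{263838538054} \approx 83.142$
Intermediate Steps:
$C{\left(u \right)} = \frac{357 + u}{2 u}$
$N{\left(A \right)} = \frac{2}{-6 + A^{\frac{3}{2}}}$ ($N{\left(A \right)} = \frac{2}{-6 + A \sqrt{A}} = \frac{2}{-6 + A^{\frac{3}{2}}}$)
$Z = 98$ ($Z = 7 \cdot 14 = 98$)
$\frac{N{\left(158 \right)}}{267566} + \frac{Z}{C{\left(263 \right)}} = \frac{2 \frac{1}{-6 + 158^{\frac{3}{2}}}}{267566} + \frac{98}{\frac{1}{2} \cdot \frac{1}{263} \left(357 + 263\right)} = \frac{2}{-6 + 158 \sqrt{158}} \cdot \frac{1}{267566} + \frac{98}{\frac{1}{2} \cdot \frac{1}{263} \cdot 620} = \frac{1}{133783 \left(-6 + 158 \sqrt{158}\right)} + \frac{98}{\frac{310}{263}} = \frac{1}{133783 \left(-6 + 158 \sqrt{158}\right)} + 98 \cdot \frac{263}{310} = \frac{1}{133783 \left(-6 + 158 \sqrt{158}\right)} + \frac{12887}{155} = \frac{12887}{155} + \frac{1}{133783 \left(-6 + 158 \sqrt{158}\right)}$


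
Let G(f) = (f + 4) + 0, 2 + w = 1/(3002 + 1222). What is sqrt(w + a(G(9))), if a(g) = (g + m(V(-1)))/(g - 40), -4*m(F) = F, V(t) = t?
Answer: I*sqrt(6248814)/1584 ≈ 1.5781*I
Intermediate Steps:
m(F) = -F/4
w = -8447/4224 (w = -2 + 1/(3002 + 1222) = -2 + 1/4224 = -8447/4224 ≈ -1.9998)
G(f) = 4 + f (G(f) = (4 + f) + 0 = 4 + f)
a(g) = (1/4 + g)/(-40 + g) (a(g) = (g - 1/4*(-1))/(g - 40) = (g + 1/4)/(-40 + g) = (1/4 + g)/(-40 + g))
sqrt(w + a(G(9))) = sqrt(-8447/4224 + (1/4 + (4 + 9))/(-40 + (4 + 9))) = sqrt(-8447/4224 + (1/4 + 13)/(-40 + 13)) = sqrt(-8447/4224 + (53/4)/(-27)) = sqrt(-8447/4224 - 1/27*53/4) = sqrt(-8447/4224 - 53/108) = sqrt(-94679/38016) = I*sqrt(6248814)/1584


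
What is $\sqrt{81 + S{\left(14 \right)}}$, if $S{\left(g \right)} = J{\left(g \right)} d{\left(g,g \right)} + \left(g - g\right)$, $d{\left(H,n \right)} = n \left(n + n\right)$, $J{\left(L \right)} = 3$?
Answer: $\sqrt{1257} \approx 35.454$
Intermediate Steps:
$d{\left(H,n \right)} = 2 n^{2}$ ($d{\left(H,n \right)} = n 2 n = 2 n^{2}$)
$S{\left(g \right)} = 6 g^{2}$ ($S{\left(g \right)} = 3 \cdot 2 g^{2} + \left(g - g\right) = 6 g^{2} + 0 = 6 g^{2}$)
$\sqrt{81 + S{\left(14 \right)}} = \sqrt{81 + 6 \cdot 14^{2}} = \sqrt{81 + 6 \cdot 196} = \sqrt{81 + 1176} = \sqrt{1257}$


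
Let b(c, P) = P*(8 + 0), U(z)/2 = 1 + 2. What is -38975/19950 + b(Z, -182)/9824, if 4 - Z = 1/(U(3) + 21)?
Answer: -257461/122493 ≈ -2.1018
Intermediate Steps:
U(z) = 6 (U(z) = 2*(1 + 2) = 2*3 = 6)
Z = 107/27 (Z = 4 - 1/(6 + 21) = 4 - 1/27 = 107/27 ≈ 3.9630)
b(c, P) = 8*P (b(c, P) = P*8 = 8*P)
-38975/19950 + b(Z, -182)/9824 = -38975/19950 + (8*(-182))/9824 = -38975*1/19950 - 1456*1/9824 = -1559/798 - 91/614 = -257461/122493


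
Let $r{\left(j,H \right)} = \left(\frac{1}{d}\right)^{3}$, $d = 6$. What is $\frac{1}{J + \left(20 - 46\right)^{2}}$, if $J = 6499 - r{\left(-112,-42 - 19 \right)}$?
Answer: $\frac{216}{1549799} \approx 0.00013937$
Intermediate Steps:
$r{\left(j,H \right)} = \frac{1}{216}$ ($r{\left(j,H \right)} = \left(\frac{1}{6}\right)^{3} = \frac{1}{216}$)
$J = \frac{1403783}{216}$ ($J = 6499 - \frac{1}{216} = \frac{1403783}{216} \approx 6499.0$)
$\frac{1}{J + \left(20 - 46\right)^{2}} = \frac{1}{\frac{1403783}{216} + \left(20 - 46\right)^{2}} = \frac{1}{\frac{1403783}{216} + \left(-26\right)^{2}} = \frac{1}{\frac{1403783}{216} + 676} = \frac{1}{\frac{1549799}{216}} = \frac{216}{1549799}$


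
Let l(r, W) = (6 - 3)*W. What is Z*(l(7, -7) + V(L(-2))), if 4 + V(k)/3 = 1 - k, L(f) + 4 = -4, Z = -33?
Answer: 198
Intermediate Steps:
L(f) = -8 (L(f) = -4 - 4 = -8)
V(k) = -9 - 3*k (V(k) = -12 + 3*(1 - k) = -12 + (3 - 3*k) = -9 - 3*k)
l(r, W) = 3*W
Z*(l(7, -7) + V(L(-2))) = -33*(3*(-7) + (-9 - 3*(-8))) = -33*(-21 + (-9 + 24)) = -33*(-21 + 15) = -33*(-6) = 198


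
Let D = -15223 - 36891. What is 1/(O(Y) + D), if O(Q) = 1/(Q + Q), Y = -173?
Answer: -346/18031445 ≈ -1.9189e-5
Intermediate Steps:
O(Q) = 1/(2*Q)
D = -52114
1/(O(Y) + D) = 1/((½)/(-173) - 52114) = 1/((½)*(-1/173) - 52114) = 1/(-1/346 - 52114) = 1/(-18031445/346) = -346/18031445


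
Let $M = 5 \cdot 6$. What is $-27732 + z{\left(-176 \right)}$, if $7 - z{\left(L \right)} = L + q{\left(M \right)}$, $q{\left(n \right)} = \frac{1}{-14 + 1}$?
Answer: $- \frac{358136}{13} \approx -27549.0$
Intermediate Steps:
$M = 30$
$q{\left(n \right)} = - \frac{1}{13}$ ($q{\left(n \right)} = \frac{1}{-13} = - \frac{1}{13}$)
$z{\left(L \right)} = \frac{92}{13} - L$ ($z{\left(L \right)} = 7 - \left(L - \frac{1}{13}\right) = 7 - \left(- \frac{1}{13} + L\right) = \frac{92}{13} - L$)
$-27732 + z{\left(-176 \right)} = -27732 + \left(\frac{92}{13} - -176\right) = -27732 + \left(\frac{92}{13} + 176\right) = -27732 + \frac{2380}{13} = - \frac{358136}{13}$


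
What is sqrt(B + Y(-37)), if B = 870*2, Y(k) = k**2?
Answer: sqrt(3109) ≈ 55.758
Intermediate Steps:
B = 1740
sqrt(B + Y(-37)) = sqrt(1740 + (-37)**2) = sqrt(1740 + 1369) = sqrt(3109)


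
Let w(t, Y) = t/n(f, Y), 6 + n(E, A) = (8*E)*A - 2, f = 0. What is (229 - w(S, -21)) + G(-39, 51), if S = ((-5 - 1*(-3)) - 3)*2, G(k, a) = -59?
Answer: 675/4 ≈ 168.75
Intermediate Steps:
S = -10 (S = ((-5 + 3) - 3)*2 = (-2 - 3)*2 = -5*2 = -10)
n(E, A) = -8 + 8*A*E (n(E, A) = -6 + ((8*E)*A - 2) = -6 + (8*A*E - 2) = -6 + (-2 + 8*A*E) = -8 + 8*A*E)
w(t, Y) = -t/8 (w(t, Y) = t/(-8 + 8*Y*0) = t/(-8 + 0) = t/(-8) = t*(-⅛) = -t/8)
(229 - w(S, -21)) + G(-39, 51) = (229 - (-1)*(-10)/8) - 59 = (229 - 1*5/4) - 59 = (229 - 5/4) - 59 = 911/4 - 59 = 675/4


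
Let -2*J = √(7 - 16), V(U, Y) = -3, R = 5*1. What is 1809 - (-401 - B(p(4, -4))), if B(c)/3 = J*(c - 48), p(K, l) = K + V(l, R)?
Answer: 2210 + 423*I/2 ≈ 2210.0 + 211.5*I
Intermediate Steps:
R = 5
J = -3*I/2 (J = -√(7 - 16)/2 = -3*I/2 ≈ -1.5*I)
p(K, l) = -3 + K (p(K, l) = K - 3 = -3 + K)
B(c) = -9*I*(-48 + c)/2 (B(c) = 3*((-3*I/2)*(c - 48)) = 3*((-3*I/2)*(-48 + c)) = 3*(-3*I*(-48 + c)/2) = -9*I*(-48 + c)/2)
1809 - (-401 - B(p(4, -4))) = 1809 - (-401 - 9*I*(48 - (-3 + 4))/2) = 1809 - (-401 - 9*I*(48 - 1*1)/2) = 1809 - (-401 - 9*I*(48 - 1)/2) = 1809 - (-401 - 9*I*47/2) = 1809 - (-401 - 423*I/2) = 1809 + (401 + 423*I/2) = 2210 + 423*I/2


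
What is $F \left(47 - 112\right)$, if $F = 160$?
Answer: $-10400$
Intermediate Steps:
$F \left(47 - 112\right) = 160 \left(47 - 112\right) = 160 \left(-65\right) = -10400$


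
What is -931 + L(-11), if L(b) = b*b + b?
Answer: -821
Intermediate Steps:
L(b) = b + b² (L(b) = b² + b = b + b²)
-931 + L(-11) = -931 - 11*(1 - 11) = -931 - 11*(-10) = -931 + 110 = -821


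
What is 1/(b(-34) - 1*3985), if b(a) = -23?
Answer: -1/4008 ≈ -0.00024950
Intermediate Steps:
1/(b(-34) - 1*3985) = 1/(-23 - 1*3985) = 1/(-23 - 3985) = 1/(-4008) = -1/4008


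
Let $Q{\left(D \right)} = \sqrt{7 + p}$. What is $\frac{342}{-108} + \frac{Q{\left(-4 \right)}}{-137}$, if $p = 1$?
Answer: $- \frac{19}{6} - \frac{2 \sqrt{2}}{137} \approx -3.1873$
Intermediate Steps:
$Q{\left(D \right)} = 2 \sqrt{2}$ ($Q{\left(D \right)} = \sqrt{7 + 1} = \sqrt{8} = 2 \sqrt{2}$)
$\frac{342}{-108} + \frac{Q{\left(-4 \right)}}{-137} = \frac{342}{-108} + \frac{2 \sqrt{2}}{-137} = 342 \left(- \frac{1}{108}\right) + 2 \sqrt{2} \left(- \frac{1}{137}\right) = - \frac{19}{6} - \frac{2 \sqrt{2}}{137}$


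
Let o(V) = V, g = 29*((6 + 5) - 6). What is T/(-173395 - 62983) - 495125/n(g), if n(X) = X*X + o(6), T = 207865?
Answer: -121408266065/4971265718 ≈ -24.422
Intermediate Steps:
g = 145 (g = 29*(11 - 6) = 29*5 = 145)
n(X) = 6 + X**2 (n(X) = X*X + 6 = X**2 + 6 = 6 + X**2)
T/(-173395 - 62983) - 495125/n(g) = 207865/(-173395 - 62983) - 495125/(6 + 145**2) = 207865/(-236378) - 495125/(6 + 21025) = 207865*(-1/236378) - 495125/21031 = -207865/236378 - 495125*1/21031 = -207865/236378 - 495125/21031 = -121408266065/4971265718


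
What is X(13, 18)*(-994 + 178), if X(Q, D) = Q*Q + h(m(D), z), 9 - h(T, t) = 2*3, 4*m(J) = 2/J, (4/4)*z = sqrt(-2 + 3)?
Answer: -140352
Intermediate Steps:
z = 1 (z = sqrt(-2 + 3) = sqrt(1) = 1)
m(J) = 1/(2*J) (m(J) = (2/J)/4 = 1/(2*J))
h(T, t) = 3 (h(T, t) = 9 - 2*3 = 9 - 1*6 = 9 - 6 = 3)
X(Q, D) = 3 + Q**2 (X(Q, D) = Q*Q + 3 = Q**2 + 3 = 3 + Q**2)
X(13, 18)*(-994 + 178) = (3 + 13**2)*(-994 + 178) = (3 + 169)*(-816) = 172*(-816) = -140352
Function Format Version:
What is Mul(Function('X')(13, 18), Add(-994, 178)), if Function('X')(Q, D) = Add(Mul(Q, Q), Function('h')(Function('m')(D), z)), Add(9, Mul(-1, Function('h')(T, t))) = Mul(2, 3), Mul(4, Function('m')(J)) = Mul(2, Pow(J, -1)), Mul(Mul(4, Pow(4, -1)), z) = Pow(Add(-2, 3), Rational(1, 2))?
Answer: -140352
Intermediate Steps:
z = 1 (z = Pow(Add(-2, 3), Rational(1, 2)) = Pow(1, Rational(1, 2)) = 1)
Function('m')(J) = Mul(Rational(1, 2), Pow(J, -1)) (Function('m')(J) = Mul(Rational(1, 4), Mul(2, Pow(J, -1))) = Mul(Rational(1, 2), Pow(J, -1)))
Function('h')(T, t) = 3 (Function('h')(T, t) = Add(9, Mul(-1, Mul(2, 3))) = Add(9, Mul(-1, 6)) = Add(9, -6) = 3)
Function('X')(Q, D) = Add(3, Pow(Q, 2)) (Function('X')(Q, D) = Add(Mul(Q, Q), 3) = Add(Pow(Q, 2), 3) = Add(3, Pow(Q, 2)))
Mul(Function('X')(13, 18), Add(-994, 178)) = Mul(Add(3, Pow(13, 2)), Add(-994, 178)) = Mul(Add(3, 169), -816) = Mul(172, -816) = -140352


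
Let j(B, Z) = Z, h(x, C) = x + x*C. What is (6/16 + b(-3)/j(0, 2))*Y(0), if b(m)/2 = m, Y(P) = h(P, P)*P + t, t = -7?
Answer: 147/8 ≈ 18.375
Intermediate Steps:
h(x, C) = x + C*x
Y(P) = -7 + P²*(1 + P) (Y(P) = (P*(1 + P))*P - 7 = P²*(1 + P) - 7 = -7 + P²*(1 + P))
b(m) = 2*m
(6/16 + b(-3)/j(0, 2))*Y(0) = (6/16 + (2*(-3))/2)*(-7 + 0²*(1 + 0)) = (6*(1/16) - 6*½)*(-7 + 0*1) = (3/8 - 3)*(-7 + 0) = -21/8*(-7) = 147/8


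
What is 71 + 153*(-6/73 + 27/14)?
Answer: 361273/1022 ≈ 353.50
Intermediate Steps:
71 + 153*(-6/73 + 27/14) = 71 + 153*(1887/1022) = 71 + 288711/1022 = 361273/1022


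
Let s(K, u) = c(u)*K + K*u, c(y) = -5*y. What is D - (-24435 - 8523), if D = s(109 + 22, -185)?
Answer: 129898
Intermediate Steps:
s(K, u) = -4*K*u (s(K, u) = (-5*u)*K + K*u = -5*K*u + K*u = -4*K*u)
D = 96940 (D = -4*(109 + 22)*(-185) = -4*131*(-185) = 96940)
D - (-24435 - 8523) = 96940 - (-24435 - 8523) = 96940 - 1*(-32958) = 96940 + 32958 = 129898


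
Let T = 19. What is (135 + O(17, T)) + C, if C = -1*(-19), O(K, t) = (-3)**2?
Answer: 163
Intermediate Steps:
O(K, t) = 9
C = 19
(135 + O(17, T)) + C = (135 + 9) + 19 = 144 + 19 = 163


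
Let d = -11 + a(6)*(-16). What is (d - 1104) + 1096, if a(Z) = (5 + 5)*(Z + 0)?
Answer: -979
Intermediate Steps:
a(Z) = 10*Z
d = -971 (d = -11 + (10*6)*(-16) = -11 + 60*(-16) = -11 - 960 = -971)
(d - 1104) + 1096 = (-971 - 1104) + 1096 = -2075 + 1096 = -979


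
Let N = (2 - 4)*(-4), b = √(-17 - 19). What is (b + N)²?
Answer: 28 + 96*I ≈ 28.0 + 96.0*I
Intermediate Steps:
b = 6*I (b = √(-36) = 6*I ≈ 6.0*I)
N = 8 (N = -2*(-4) = 8)
(b + N)² = (6*I + 8)² = (8 + 6*I)²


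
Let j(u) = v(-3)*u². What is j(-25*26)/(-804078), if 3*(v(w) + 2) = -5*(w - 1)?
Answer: -2957500/1206117 ≈ -2.4521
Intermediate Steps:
v(w) = -⅓ - 5*w/3 (v(w) = -2 + (-5*(w - 1))/3 = -2 + (-5*(-1 + w))/3 = -2 + (5 - 5*w)/3 = -2 + (5/3 - 5*w/3) = -⅓ - 5*w/3)
j(u) = 14*u²/3 (j(u) = (-⅓ - 5/3*(-3))*u² = (-⅓ + 5)*u² = 14*u²/3)
j(-25*26)/(-804078) = (14*(-25*26)²/3)/(-804078) = ((14/3)*(-650)²)*(-1/804078) = ((14/3)*422500)*(-1/804078) = (5915000/3)*(-1/804078) = -2957500/1206117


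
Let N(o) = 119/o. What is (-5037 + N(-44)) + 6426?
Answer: 60997/44 ≈ 1386.3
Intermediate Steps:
(-5037 + N(-44)) + 6426 = (-5037 + 119/(-44)) + 6426 = (-5037 + 119*(-1/44)) + 6426 = (-5037 - 119/44) + 6426 = -221747/44 + 6426 = 60997/44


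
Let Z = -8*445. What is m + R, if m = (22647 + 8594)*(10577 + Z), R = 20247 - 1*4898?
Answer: 219233446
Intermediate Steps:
Z = -3560
R = 15349 (R = 20247 - 4898 = 15349)
m = 219218097 (m = (22647 + 8594)*(10577 - 3560) = 31241*7017 = 219218097)
m + R = 219218097 + 15349 = 219233446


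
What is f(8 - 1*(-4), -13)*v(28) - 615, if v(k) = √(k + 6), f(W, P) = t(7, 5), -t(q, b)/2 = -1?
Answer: -615 + 2*√34 ≈ -603.34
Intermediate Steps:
t(q, b) = 2 (t(q, b) = -2*(-1) = 2)
f(W, P) = 2
v(k) = √(6 + k)
f(8 - 1*(-4), -13)*v(28) - 615 = 2*√(6 + 28) - 615 = 2*√34 - 615 = -615 + 2*√34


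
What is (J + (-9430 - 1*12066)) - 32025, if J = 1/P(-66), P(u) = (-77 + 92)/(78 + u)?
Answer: -267601/5 ≈ -53520.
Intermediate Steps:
P(u) = 15/(78 + u)
J = ⅘ (J = 1/(15/(78 - 66)) = 1/(15/12) = 1/(15*(1/12)) = 1/(5/4) = ⅘ ≈ 0.80000)
(J + (-9430 - 1*12066)) - 32025 = (⅘ + (-9430 - 1*12066)) - 32025 = (⅘ + (-9430 - 12066)) - 32025 = (⅘ - 21496) - 32025 = -107476/5 - 32025 = -267601/5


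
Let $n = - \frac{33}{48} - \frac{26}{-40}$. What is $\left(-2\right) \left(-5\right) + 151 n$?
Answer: $\frac{347}{80} \approx 4.3375$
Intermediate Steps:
$n = - \frac{3}{80}$ ($n = \left(-33\right) \frac{1}{48} - - \frac{13}{20} = - \frac{11}{16} + \frac{13}{20} = - \frac{3}{80} \approx -0.0375$)
$\left(-2\right) \left(-5\right) + 151 n = \left(-2\right) \left(-5\right) + 151 \left(- \frac{3}{80}\right) = 10 - \frac{453}{80} = \frac{347}{80}$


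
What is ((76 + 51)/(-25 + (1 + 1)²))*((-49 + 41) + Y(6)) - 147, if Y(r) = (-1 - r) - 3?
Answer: -267/7 ≈ -38.143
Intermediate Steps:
Y(r) = -4 - r
((76 + 51)/(-25 + (1 + 1)²))*((-49 + 41) + Y(6)) - 147 = ((76 + 51)/(-25 + (1 + 1)²))*((-49 + 41) + (-4 - 1*6)) - 147 = (127/(-25 + 2²))*(-8 + (-4 - 6)) - 147 = (127/(-25 + 4))*(-8 - 10) - 147 = (127/(-21))*(-18) - 147 = (127*(-1/21))*(-18) - 147 = -127/21*(-18) - 147 = 762/7 - 147 = -267/7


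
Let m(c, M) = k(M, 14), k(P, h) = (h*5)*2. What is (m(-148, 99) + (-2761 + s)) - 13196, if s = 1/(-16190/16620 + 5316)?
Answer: -139720622479/8833573 ≈ -15817.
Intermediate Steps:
k(P, h) = 10*h (k(P, h) = (5*h)*2 = 10*h)
s = 1662/8833573 (s = 1/(-16190*1/16620 + 5316) = 1/(-1619/1662 + 5316) = 1/(8833573/1662) = 1662/8833573 ≈ 0.00018815)
m(c, M) = 140 (m(c, M) = 10*14 = 140)
(m(-148, 99) + (-2761 + s)) - 13196 = (140 + (-2761 + 1662/8833573)) - 13196 = (140 - 24389493391/8833573) - 13196 = -23152793171/8833573 - 13196 = -139720622479/8833573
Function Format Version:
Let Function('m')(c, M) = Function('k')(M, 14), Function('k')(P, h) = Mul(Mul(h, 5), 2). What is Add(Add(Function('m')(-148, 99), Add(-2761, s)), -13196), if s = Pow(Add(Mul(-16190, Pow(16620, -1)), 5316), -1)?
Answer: Rational(-139720622479, 8833573) ≈ -15817.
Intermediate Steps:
Function('k')(P, h) = Mul(10, h) (Function('k')(P, h) = Mul(Mul(5, h), 2) = Mul(10, h))
s = Rational(1662, 8833573) (s = Pow(Add(Mul(-16190, Rational(1, 16620)), 5316), -1) = Pow(Add(Rational(-1619, 1662), 5316), -1) = Pow(Rational(8833573, 1662), -1) = Rational(1662, 8833573) ≈ 0.00018815)
Function('m')(c, M) = 140 (Function('m')(c, M) = Mul(10, 14) = 140)
Add(Add(Function('m')(-148, 99), Add(-2761, s)), -13196) = Add(Add(140, Add(-2761, Rational(1662, 8833573))), -13196) = Add(Add(140, Rational(-24389493391, 8833573)), -13196) = Add(Rational(-23152793171, 8833573), -13196) = Rational(-139720622479, 8833573)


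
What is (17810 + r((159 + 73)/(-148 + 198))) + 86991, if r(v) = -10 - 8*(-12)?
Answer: 104887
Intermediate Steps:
r(v) = 86 (r(v) = -10 + 96 = 86)
(17810 + r((159 + 73)/(-148 + 198))) + 86991 = (17810 + 86) + 86991 = 17896 + 86991 = 104887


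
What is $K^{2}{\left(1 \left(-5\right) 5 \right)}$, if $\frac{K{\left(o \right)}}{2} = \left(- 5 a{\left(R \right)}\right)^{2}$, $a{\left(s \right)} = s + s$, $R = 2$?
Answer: $640000$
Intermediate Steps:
$a{\left(s \right)} = 2 s$
$K{\left(o \right)} = 800$ ($K{\left(o \right)} = 2 \left(- 5 \cdot 2 \cdot 2\right)^{2} = 2 \left(\left(-5\right) 4\right)^{2} = 2 \left(-20\right)^{2} = 2 \cdot 400 = 800$)
$K^{2}{\left(1 \left(-5\right) 5 \right)} = 800^{2} = 640000$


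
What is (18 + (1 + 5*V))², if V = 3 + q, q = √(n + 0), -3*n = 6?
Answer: 1106 + 340*I*√2 ≈ 1106.0 + 480.83*I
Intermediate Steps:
n = -2 (n = -⅓*6 = -2)
q = I*√2 (q = √(-2 + 0) = √(-2) = I*√2 ≈ 1.4142*I)
V = 3 + I*√2 ≈ 3.0 + 1.4142*I
(18 + (1 + 5*V))² = (18 + (1 + 5*(3 + I*√2)))² = (18 + (1 + (15 + 5*I*√2)))² = (18 + (16 + 5*I*√2))² = (34 + 5*I*√2)²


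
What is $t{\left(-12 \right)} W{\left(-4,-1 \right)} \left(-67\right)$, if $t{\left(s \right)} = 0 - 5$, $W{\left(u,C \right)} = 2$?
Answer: $670$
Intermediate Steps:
$t{\left(s \right)} = -5$ ($t{\left(s \right)} = 0 - 5 = -5$)
$t{\left(-12 \right)} W{\left(-4,-1 \right)} \left(-67\right) = \left(-5\right) 2 \left(-67\right) = \left(-10\right) \left(-67\right) = 670$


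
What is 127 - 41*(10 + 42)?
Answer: -2005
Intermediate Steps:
127 - 41*(10 + 42) = 127 - 41*52 = 127 - 2132 = -2005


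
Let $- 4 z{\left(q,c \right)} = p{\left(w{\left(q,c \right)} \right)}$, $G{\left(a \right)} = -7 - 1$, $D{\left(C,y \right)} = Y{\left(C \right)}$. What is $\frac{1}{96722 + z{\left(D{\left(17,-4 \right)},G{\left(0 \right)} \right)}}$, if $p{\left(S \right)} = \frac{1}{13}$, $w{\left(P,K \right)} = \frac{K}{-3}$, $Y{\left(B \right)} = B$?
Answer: $\frac{52}{5029543} \approx 1.0339 \cdot 10^{-5}$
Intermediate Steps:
$D{\left(C,y \right)} = C$
$w{\left(P,K \right)} = - \frac{K}{3}$ ($w{\left(P,K \right)} = K \left(- \frac{1}{3}\right) = - \frac{K}{3}$)
$G{\left(a \right)} = -8$
$p{\left(S \right)} = \frac{1}{13}$
$z{\left(q,c \right)} = - \frac{1}{52}$ ($z{\left(q,c \right)} = \left(- \frac{1}{4}\right) \frac{1}{13} = - \frac{1}{52}$)
$\frac{1}{96722 + z{\left(D{\left(17,-4 \right)},G{\left(0 \right)} \right)}} = \frac{1}{96722 - \frac{1}{52}} = \frac{1}{\frac{5029543}{52}} = \frac{52}{5029543}$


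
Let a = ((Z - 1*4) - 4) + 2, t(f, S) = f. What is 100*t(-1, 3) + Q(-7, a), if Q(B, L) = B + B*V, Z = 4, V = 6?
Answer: -149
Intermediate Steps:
a = -2 (a = ((4 - 1*4) - 4) + 2 = ((4 - 4) - 4) + 2 = (0 - 4) + 2 = -4 + 2 = -2)
Q(B, L) = 7*B (Q(B, L) = B + B*6 = B + 6*B = 7*B)
100*t(-1, 3) + Q(-7, a) = 100*(-1) + 7*(-7) = -100 - 49 = -149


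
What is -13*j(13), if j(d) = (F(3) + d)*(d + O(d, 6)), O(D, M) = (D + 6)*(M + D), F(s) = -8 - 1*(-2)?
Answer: -34034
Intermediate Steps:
F(s) = -6 (F(s) = -8 + 2 = -6)
O(D, M) = (6 + D)*(D + M)
j(d) = (-6 + d)*(36 + d² + 13*d) (j(d) = (-6 + d)*(d + (d² + 6*d + 6*6 + d*6)) = (-6 + d)*(d + (d² + 6*d + 36 + 6*d)) = (-6 + d)*(d + (36 + d² + 12*d)) = (-6 + d)*(36 + d² + 13*d))
-13*j(13) = -13*(-216 + 13³ - 42*13 + 7*13²) = -13*(-216 + 2197 - 546 + 7*169) = -13*(-216 + 2197 - 546 + 1183) = -13*2618 = -34034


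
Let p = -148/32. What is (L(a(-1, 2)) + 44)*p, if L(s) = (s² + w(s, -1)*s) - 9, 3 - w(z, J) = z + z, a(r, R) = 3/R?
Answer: -5513/32 ≈ -172.28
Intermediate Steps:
w(z, J) = 3 - 2*z (w(z, J) = 3 - (z + z) = 3 - 2*z)
p = -37/8 (p = -148*1/32 = -37/8 ≈ -4.6250)
L(s) = -9 + s² + s*(3 - 2*s) (L(s) = (s² + (3 - 2*s)*s) - 9 = (s² + s*(3 - 2*s)) - 9 = -9 + s² + s*(3 - 2*s))
(L(a(-1, 2)) + 44)*p = ((-9 - (3/2)² + 3*(3/2)) + 44)*(-37/8) = ((-9 - 1*9/4 + 9/2) + 44)*(-37/8) = ((-9 - 9/4 + 9/2) + 44)*(-37/8) = (-27/4 + 44)*(-37/8) = (149/4)*(-37/8) = -5513/32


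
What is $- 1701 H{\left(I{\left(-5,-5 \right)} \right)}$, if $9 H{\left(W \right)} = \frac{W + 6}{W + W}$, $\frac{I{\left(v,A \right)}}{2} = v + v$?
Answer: $- \frac{1323}{20} \approx -66.15$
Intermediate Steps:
$I{\left(v,A \right)} = 4 v$ ($I{\left(v,A \right)} = 2 \left(v + v\right) = 2 \cdot 2 v = 4 v$)
$H{\left(W \right)} = \frac{6 + W}{18 W}$ ($H{\left(W \right)} = \frac{\left(W + 6\right) \frac{1}{W + W}}{9} = \frac{\left(6 + W\right) \frac{1}{2 W}}{9} = \frac{\frac{1}{2} \frac{1}{W} \left(6 + W\right)}{9} = \frac{6 + W}{18 W}$)
$- 1701 H{\left(I{\left(-5,-5 \right)} \right)} = - 1701 \frac{6 + 4 \left(-5\right)}{18 \cdot 4 \left(-5\right)} = - 1701 \frac{6 - 20}{18 \left(-20\right)} = - 1701 \cdot \frac{1}{18} \left(- \frac{1}{20}\right) \left(-14\right) = \left(-1701\right) \frac{7}{180} = - \frac{1323}{20}$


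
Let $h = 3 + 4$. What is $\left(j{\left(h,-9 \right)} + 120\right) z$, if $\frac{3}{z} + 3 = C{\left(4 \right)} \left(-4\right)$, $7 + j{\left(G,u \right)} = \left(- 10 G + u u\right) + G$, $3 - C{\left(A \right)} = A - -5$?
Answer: $\frac{131}{7} \approx 18.714$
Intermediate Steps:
$h = 7$
$C{\left(A \right)} = -2 - A$ ($C{\left(A \right)} = 3 - \left(A - -5\right) = 3 - \left(A + 5\right) = 3 - \left(5 + A\right) = -2 - A$)
$j{\left(G,u \right)} = -7 + u^{2} - 9 G$ ($j{\left(G,u \right)} = -7 - \left(9 G - u u\right) = -7 - \left(- u^{2} + 9 G\right) = -7 + u^{2} - 9 G$)
$z = \frac{1}{7}$ ($z = \frac{3}{-3 + \left(-2 - 4\right) \left(-4\right)} = \frac{3}{-3 - -24} = \frac{3}{-3 + 24} = \frac{3}{21} = 3 \cdot \frac{1}{21} = \frac{1}{7} \approx 0.14286$)
$\left(j{\left(h,-9 \right)} + 120\right) z = \left(\left(-7 + \left(-9\right)^{2} - 63\right) + 120\right) \frac{1}{7} = \left(\left(-7 + 81 - 63\right) + 120\right) \frac{1}{7} = \left(11 + 120\right) \frac{1}{7} = 131 \cdot \frac{1}{7} = \frac{131}{7}$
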